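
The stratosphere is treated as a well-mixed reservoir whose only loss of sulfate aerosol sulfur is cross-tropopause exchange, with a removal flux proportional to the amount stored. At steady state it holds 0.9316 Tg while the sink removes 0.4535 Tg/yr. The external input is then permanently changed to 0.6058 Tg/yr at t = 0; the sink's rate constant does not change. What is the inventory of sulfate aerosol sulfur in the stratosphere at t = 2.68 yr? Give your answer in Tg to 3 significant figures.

1.16 Tg

The sink rate constant is k = F₀/M₀ = 0.4535/0.9316 = 0.4868 yr⁻¹.
Solving dM/dt = F₁ − kM with M(0) = M₀ gives M(t) = F₁/k + (M₀ − F₁/k)·e^(−kt).
F₁/k = 0.6058/0.4868 = 1.2445 Tg; kt = 0.4868 × 2.68 = 1.305, e^(−kt) = 0.2713.
M(2.68) = 1.2445 + (0.9316 − 1.2445) × 0.2713 = 1.2445 − 0.08487 = 1.1596 Tg.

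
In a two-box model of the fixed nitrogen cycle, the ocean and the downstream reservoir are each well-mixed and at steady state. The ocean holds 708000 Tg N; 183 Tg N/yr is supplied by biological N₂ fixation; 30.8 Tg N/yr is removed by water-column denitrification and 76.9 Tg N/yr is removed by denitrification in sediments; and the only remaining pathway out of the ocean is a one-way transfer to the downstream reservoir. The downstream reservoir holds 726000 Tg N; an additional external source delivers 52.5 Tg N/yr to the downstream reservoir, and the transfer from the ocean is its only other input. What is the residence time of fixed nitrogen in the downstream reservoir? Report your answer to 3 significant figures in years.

Balance the ocean: ΣF_in = 183.00 Tg N/yr.
Transfer to the downstream reservoir = ΣF_in − (30.8 + 76.9) = 75.300 Tg N/yr.
Total input to the downstream reservoir = 75.300 + 52.5 = 127.80 Tg N/yr; at steady state this equals its total output.
τ = M / F = 726000 / 127.80 = 5681 yr.

5680 yr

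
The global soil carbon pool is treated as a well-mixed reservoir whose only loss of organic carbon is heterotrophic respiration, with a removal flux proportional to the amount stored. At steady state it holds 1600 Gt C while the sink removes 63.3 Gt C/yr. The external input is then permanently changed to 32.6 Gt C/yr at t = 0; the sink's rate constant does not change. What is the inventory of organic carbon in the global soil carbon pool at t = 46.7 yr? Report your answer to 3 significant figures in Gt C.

τ = M₀/F₀ = 1600/63.3 = 25.28 yr; rate constant k = 1/τ.
New steady state M_∞ = F₁/k = F₁·τ = 32.6 × 25.28 = 824.01 Gt C.
M(t) = M_∞ + (M₀ − M_∞)·e^(−t/τ); t/τ = 46.7/25.28 = 1.848, so e^(−t/τ) = 0.1576.
M(t) = 824.01 + 776.0 × 0.1576 = 946.32 Gt C.

946 Gt C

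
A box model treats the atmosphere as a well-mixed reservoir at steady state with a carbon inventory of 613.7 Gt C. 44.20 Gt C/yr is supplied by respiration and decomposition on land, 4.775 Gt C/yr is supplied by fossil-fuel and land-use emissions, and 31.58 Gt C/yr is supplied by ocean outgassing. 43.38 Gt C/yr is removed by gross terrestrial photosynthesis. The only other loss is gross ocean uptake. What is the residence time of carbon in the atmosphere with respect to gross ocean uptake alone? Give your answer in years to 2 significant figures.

At steady state ΣF_in = ΣF_out.
ΣF_in = 44.20 + 4.775 + 31.58 = 80.555 Gt C/yr.
Gross ocean uptake flux = ΣF_in − (43.38) = 80.555 − 43.38 = 37.18 Gt C/yr.
τ = M / F = 613.7 / 37.18 = 16.51 yr.

17 yr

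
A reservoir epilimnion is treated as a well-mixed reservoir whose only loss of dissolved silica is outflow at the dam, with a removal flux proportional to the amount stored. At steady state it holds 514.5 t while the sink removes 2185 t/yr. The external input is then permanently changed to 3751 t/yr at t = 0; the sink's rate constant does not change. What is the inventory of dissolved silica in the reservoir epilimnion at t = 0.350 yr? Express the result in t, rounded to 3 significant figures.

800 t

τ = M₀/F₀ = 514.5/2185 = 0.2355 yr; rate constant k = 1/τ.
New steady state M_∞ = F₁/k = F₁·τ = 3751 × 0.2355 = 883.24 t.
M(t) = M_∞ + (M₀ − M_∞)·e^(−t/τ); t/τ = 0.350/0.2355 = 1.486, so e^(−t/τ) = 0.2262.
M(t) = 883.24 − 368.7 × 0.2262 = 799.84 t.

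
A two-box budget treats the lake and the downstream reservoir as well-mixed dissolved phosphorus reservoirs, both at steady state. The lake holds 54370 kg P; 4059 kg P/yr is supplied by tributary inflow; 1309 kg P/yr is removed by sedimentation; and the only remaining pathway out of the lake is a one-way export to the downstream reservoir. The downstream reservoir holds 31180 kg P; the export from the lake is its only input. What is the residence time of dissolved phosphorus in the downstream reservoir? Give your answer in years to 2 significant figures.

Balance the lake: ΣF_in = 4059.0 kg P/yr.
Export to the downstream reservoir = ΣF_in − (1309) = 2750.0 kg P/yr.
At steady state the output of the downstream reservoir equals its input, 2750.0 kg P/yr.
τ = M / F = 31180 / 2750.0 = 11.34 yr.

11 yr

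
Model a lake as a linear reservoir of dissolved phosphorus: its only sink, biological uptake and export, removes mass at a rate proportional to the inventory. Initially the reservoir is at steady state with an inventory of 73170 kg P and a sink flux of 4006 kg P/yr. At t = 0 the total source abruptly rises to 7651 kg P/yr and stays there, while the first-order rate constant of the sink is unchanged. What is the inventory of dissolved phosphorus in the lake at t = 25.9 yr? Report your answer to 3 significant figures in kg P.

124000 kg P

τ = M₀/F₀ = 73170/4006 = 18.27 yr; rate constant k = 1/τ.
New steady state M_∞ = F₁/k = F₁·τ = 7651 × 18.27 = 139750 kg P.
M(t) = M_∞ + (M₀ − M_∞)·e^(−t/τ); t/τ = 25.9/18.27 = 1.418, so e^(−t/τ) = 0.2422.
M(t) = 139750 − 66580 × 0.2422 = 123620 kg P.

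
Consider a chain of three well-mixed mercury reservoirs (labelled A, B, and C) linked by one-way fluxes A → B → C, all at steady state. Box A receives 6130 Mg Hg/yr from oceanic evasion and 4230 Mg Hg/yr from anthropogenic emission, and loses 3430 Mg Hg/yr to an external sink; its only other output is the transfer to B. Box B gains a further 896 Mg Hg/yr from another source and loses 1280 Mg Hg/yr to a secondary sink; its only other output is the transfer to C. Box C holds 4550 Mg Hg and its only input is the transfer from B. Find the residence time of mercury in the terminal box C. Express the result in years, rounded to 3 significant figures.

0.695 yr

Box A: F(A→B) = (6130 + 4230) − 3430 = 6930.0 Mg Hg/yr.
Box B: F(B→C) = (6930.0 + 896) − 1280 = 6546.0 Mg Hg/yr.
Box C throughput = its input = 6546.0 Mg Hg/yr; τ = 4550 / 6546.0 = 0.6951 yr.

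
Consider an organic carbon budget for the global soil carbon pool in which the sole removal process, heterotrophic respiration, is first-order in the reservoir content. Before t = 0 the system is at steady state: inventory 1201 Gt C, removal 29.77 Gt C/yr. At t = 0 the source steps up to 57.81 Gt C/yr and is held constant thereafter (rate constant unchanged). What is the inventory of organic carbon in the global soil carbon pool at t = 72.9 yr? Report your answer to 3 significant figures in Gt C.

Residence time τ = M₀/F₀ = 40.34 yr. The eventual steady state is M_∞ = M₀·(F₁/F₀) = 1201 × 57.81/29.77 = 2332.2 Gt C.
The anomaly ΔM(t) = M(t) − M_∞ decays as ΔM₀·e^(−t/τ) with ΔM₀ = 1201 − 2332.2 = −1131 Gt C.
At t = 72.9 yr, e^(−t/τ) = e^(−1.807) = 0.1641, so ΔM = −185.7 Gt C and M = 2332.2 − 185.7 = 2146.5 Gt C.

2150 Gt C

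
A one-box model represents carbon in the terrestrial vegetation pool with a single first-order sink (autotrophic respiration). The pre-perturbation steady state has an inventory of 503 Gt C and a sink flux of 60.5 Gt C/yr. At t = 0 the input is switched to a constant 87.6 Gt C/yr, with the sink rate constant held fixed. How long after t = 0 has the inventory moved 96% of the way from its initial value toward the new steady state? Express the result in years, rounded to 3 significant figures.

τ = M₀/F₀ = 503/60.5 = 8.314 yr.
The remaining gap fraction is e^(−t/τ); 96% covered ⇒ e^(−t/τ) = 0.0400.
t = −τ ln(0.0400) = 8.314 × 3.219 = 26.76 yr.

26.8 yr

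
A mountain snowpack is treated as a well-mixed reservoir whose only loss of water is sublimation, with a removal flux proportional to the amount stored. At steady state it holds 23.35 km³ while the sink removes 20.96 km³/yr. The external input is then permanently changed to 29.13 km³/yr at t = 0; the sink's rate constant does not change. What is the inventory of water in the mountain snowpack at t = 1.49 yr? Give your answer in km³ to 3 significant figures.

30.1 km³

Residence time τ = M₀/F₀ = 1.114 yr. The eventual steady state is M_∞ = M₀·(F₁/F₀) = 23.35 × 29.13/20.96 = 32.452 km³.
The anomaly ΔM(t) = M(t) − M_∞ decays as ΔM₀·e^(−t/τ) with ΔM₀ = 23.35 − 32.452 = −9.102 km³.
At t = 1.49 yr, e^(−t/τ) = e^(−1.337) = 0.2625, so ΔM = −2.389 km³ and M = 32.452 − 2.389 = 30.062 km³.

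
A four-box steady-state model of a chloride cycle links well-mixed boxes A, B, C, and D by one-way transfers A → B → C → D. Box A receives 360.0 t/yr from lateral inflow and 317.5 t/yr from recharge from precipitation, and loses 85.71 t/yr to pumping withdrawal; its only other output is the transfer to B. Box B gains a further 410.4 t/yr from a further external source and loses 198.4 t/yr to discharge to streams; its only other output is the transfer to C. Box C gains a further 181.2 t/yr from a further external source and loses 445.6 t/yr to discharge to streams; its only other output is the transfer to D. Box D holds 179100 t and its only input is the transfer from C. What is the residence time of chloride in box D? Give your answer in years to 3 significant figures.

332 yr

Box A: F(A→B) = (360.0 + 317.5) − 85.71 = 591.79 t/yr.
Box B: F(B→C) = (591.79 + 410.4) − 198.4 = 803.79 t/yr.
Box C: F(C→D) = (803.79 + 181.2) − 445.6 = 539.39 t/yr.
Box D throughput = its input = 539.39 t/yr; τ = 179100 / 539.39 = 332.0 yr.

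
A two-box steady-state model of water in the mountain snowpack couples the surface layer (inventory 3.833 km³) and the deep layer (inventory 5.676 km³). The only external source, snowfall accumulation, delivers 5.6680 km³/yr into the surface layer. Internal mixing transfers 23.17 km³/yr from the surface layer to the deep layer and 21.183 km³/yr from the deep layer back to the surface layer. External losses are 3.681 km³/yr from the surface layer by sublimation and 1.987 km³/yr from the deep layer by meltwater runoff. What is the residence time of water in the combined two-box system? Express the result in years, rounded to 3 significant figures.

1.68 yr

Treat the two boxes together as one reservoir: the mixing fluxes between them are internal recycling, so τ = ΣM / Σ(external losses).
M_total = 3.833 + 5.676 = 9.5090 km³.
ΣF_external_out = 3.681 + 1.987 = 5.6680 km³/yr.
τ = M_total / ΣF_ext = 9.5090 / 5.6680 = 1.678 yr.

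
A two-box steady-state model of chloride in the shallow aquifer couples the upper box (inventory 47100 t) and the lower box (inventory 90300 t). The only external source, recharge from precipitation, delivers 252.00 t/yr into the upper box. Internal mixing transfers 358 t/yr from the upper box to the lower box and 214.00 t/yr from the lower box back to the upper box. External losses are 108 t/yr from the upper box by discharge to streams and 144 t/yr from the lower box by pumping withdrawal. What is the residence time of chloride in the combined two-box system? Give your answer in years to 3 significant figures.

Treat the two boxes together as one reservoir: the mixing fluxes between them are internal recycling, so τ = ΣM / Σ(external losses).
M_total = 47100 + 90300 = 137400 t.
ΣF_external_out = 108 + 144 = 252.00 t/yr.
τ = M_total / ΣF_ext = 137400 / 252.00 = 545.2 yr.

545 yr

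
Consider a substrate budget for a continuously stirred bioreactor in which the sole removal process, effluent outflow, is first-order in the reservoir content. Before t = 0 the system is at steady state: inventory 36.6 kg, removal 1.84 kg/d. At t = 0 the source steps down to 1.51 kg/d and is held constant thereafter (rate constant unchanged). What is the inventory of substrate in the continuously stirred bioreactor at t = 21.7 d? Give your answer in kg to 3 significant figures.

32.2 kg

Residence time τ = M₀/F₀ = 19.89 d. The eventual steady state is M_∞ = M₀·(F₁/F₀) = 36.6 × 1.51/1.84 = 30.036 kg.
The anomaly ΔM(t) = M(t) − M_∞ decays as ΔM₀·e^(−t/τ) with ΔM₀ = 36.6 − 30.036 = 6.564 kg.
At t = 21.7 d, e^(−t/τ) = e^(−1.091) = 0.3359, so ΔM = 2.205 kg and M = 30.036 + 2.205 = 32.241 kg.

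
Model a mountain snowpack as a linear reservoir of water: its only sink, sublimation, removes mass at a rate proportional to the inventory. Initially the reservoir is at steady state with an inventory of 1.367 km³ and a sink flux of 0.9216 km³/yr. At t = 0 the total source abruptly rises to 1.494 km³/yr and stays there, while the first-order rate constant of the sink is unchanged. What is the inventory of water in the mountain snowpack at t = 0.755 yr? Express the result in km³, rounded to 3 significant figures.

τ = M₀/F₀ = 1.367/0.9216 = 1.483 yr; rate constant k = 1/τ.
New steady state M_∞ = F₁/k = F₁·τ = 1.494 × 1.483 = 2.2160 km³.
M(t) = M_∞ + (M₀ − M_∞)·e^(−t/τ); t/τ = 0.755/1.483 = 0.5090, so e^(−t/τ) = 0.6011.
M(t) = 2.2160 − 0.8490 × 0.6011 = 1.7057 km³.

1.71 km³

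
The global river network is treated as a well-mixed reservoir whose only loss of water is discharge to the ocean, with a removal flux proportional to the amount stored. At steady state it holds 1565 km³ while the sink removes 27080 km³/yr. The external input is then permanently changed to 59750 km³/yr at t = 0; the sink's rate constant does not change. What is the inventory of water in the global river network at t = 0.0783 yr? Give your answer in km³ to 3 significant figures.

2970 km³

τ = M₀/F₀ = 1565/27080 = 0.05779 yr; rate constant k = 1/τ.
New steady state M_∞ = F₁/k = F₁·τ = 59750 × 0.05779 = 3453.1 km³.
M(t) = M_∞ + (M₀ − M_∞)·e^(−t/τ); t/τ = 0.0783/0.05779 = 1.355, so e^(−t/τ) = 0.2580.
M(t) = 3453.1 − 1888 × 0.2580 = 2966.0 km³.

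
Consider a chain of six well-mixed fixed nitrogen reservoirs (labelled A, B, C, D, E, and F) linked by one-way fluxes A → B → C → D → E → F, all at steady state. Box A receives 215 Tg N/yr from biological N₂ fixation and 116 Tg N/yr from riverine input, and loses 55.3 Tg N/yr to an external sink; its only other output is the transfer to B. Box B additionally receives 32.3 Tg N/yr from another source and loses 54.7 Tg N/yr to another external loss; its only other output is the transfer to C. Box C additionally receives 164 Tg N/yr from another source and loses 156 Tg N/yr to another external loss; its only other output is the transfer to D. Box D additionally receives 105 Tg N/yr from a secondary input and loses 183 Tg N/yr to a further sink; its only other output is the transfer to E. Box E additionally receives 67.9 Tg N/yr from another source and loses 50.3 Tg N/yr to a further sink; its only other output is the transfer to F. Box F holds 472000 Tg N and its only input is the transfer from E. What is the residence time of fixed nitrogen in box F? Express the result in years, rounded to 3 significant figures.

Box A: F(A→B) = (215 + 116) − 55.3 = 275.70 Tg N/yr.
Box B: F(B→C) = (275.70 + 32.3) − 54.7 = 253.30 Tg N/yr.
Box C: F(C→D) = (253.30 + 164) − 156 = 261.30 Tg N/yr.
Box D: F(D→E) = (261.30 + 105) − 183 = 183.30 Tg N/yr.
Box E: F(E→F) = (183.30 + 67.9) − 50.3 = 200.90 Tg N/yr.
Box F throughput = its input = 200.90 Tg N/yr; τ = 472000 / 200.90 = 2349 yr.

2350 yr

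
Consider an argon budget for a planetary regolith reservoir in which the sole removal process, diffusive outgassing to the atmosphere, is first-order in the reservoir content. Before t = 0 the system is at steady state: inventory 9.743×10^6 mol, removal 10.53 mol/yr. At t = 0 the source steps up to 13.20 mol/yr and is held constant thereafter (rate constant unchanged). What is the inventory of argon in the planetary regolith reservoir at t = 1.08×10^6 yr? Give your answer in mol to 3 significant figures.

1.14×10^7 mol

Residence time τ = M₀/F₀ = 925300 yr. The eventual steady state is M_∞ = M₀·(F₁/F₀) = 9.743×10^6 × 13.20/10.53 = 1.2213×10^7 mol.
The anomaly ΔM(t) = M(t) − M_∞ decays as ΔM₀·e^(−t/τ) with ΔM₀ = 9.743×10^6 − 1.2213×10^7 = −2.470×10^6 mol.
At t = 1.08×10^6 yr, e^(−t/τ) = e^(−1.167) = 0.3112, so ΔM = −768900 mol and M = 1.2213×10^7 − 768900 = 1.1445×10^7 mol.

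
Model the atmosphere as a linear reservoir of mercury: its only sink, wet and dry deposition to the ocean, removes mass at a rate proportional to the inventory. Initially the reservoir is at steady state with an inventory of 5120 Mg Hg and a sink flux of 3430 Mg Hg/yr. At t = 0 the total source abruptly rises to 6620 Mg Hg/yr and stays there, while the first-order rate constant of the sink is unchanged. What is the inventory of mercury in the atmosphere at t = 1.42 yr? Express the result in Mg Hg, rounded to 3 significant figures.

8040 Mg Hg

τ = M₀/F₀ = 5120/3430 = 1.493 yr; rate constant k = 1/τ.
New steady state M_∞ = F₁/k = F₁·τ = 6620 × 1.493 = 9881.7 Mg Hg.
M(t) = M_∞ + (M₀ − M_∞)·e^(−t/τ); t/τ = 1.42/1.493 = 0.9513, so e^(−t/τ) = 0.3862.
M(t) = 9881.7 − 4762 × 0.3862 = 8042.6 Mg Hg.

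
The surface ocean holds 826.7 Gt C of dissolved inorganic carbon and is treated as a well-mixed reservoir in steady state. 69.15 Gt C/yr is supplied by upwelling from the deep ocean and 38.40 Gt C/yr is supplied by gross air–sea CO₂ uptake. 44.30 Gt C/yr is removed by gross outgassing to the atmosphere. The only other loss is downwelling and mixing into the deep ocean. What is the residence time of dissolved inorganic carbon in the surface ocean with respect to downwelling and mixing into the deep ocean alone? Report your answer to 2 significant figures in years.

At steady state ΣF_in = ΣF_out.
ΣF_in = 69.15 + 38.40 = 107.55 Gt C/yr.
Downwelling and mixing into the deep ocean flux = ΣF_in − (44.30) = 107.55 − 44.30 = 63.25 Gt C/yr.
τ = M / F = 826.7 / 63.25 = 13.07 yr.

13 yr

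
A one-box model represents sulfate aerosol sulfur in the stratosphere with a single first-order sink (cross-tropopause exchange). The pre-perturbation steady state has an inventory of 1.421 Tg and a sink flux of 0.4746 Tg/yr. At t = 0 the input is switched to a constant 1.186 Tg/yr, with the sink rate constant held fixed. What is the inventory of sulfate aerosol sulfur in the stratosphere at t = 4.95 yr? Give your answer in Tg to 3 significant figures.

Residence time τ = M₀/F₀ = 2.994 yr. The eventual steady state is M_∞ = M₀·(F₁/F₀) = 1.421 × 1.186/0.4746 = 3.5510 Tg.
The anomaly ΔM(t) = M(t) − M_∞ decays as ΔM₀·e^(−t/τ) with ΔM₀ = 1.421 − 3.5510 = −2.130 Tg.
At t = 4.95 yr, e^(−t/τ) = e^(−1.653) = 0.1914, so ΔM = −0.4077 Tg and M = 3.5510 − 0.4077 = 3.1433 Tg.

3.14 Tg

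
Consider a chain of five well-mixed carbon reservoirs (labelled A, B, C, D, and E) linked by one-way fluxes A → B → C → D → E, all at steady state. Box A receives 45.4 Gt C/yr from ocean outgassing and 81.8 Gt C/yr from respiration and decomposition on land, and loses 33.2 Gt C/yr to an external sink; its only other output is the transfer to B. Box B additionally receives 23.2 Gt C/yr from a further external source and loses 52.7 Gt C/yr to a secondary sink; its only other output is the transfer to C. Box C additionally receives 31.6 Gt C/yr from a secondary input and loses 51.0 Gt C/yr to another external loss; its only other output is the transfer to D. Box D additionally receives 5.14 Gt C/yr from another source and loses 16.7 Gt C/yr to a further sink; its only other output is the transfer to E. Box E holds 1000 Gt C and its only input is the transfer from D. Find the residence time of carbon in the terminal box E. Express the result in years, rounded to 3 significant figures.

Box A: F(A→B) = (45.4 + 81.8) − 33.2 = 94.000 Gt C/yr.
Box B: F(B→C) = (94.000 + 23.2) − 52.7 = 64.500 Gt C/yr.
Box C: F(C→D) = (64.500 + 31.6) − 51.0 = 45.100 Gt C/yr.
Box D: F(D→E) = (45.100 + 5.14) − 16.7 = 33.540 Gt C/yr.
Box E throughput = its input = 33.540 Gt C/yr; τ = 1000 / 33.540 = 29.82 yr.

29.8 yr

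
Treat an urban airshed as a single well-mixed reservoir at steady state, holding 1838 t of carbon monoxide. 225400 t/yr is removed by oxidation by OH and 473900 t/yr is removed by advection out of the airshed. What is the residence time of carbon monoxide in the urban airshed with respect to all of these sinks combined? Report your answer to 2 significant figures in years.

0.0026 yr

Total removal flux = 225400 + 473900 = 699300 t/yr.
τ = M / ΣF_out = 1838 / 699300 = 0.002628 yr.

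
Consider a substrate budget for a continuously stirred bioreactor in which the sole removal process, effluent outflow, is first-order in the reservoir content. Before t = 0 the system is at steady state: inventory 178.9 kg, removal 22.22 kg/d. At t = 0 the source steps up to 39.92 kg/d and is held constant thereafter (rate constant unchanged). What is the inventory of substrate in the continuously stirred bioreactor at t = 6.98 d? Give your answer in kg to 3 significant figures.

Residence time τ = M₀/F₀ = 8.051 d. The eventual steady state is M_∞ = M₀·(F₁/F₀) = 178.9 × 39.92/22.22 = 321.41 kg.
The anomaly ΔM(t) = M(t) − M_∞ decays as ΔM₀·e^(−t/τ) with ΔM₀ = 178.9 − 321.41 = −142.5 kg.
At t = 6.98 d, e^(−t/τ) = e^(−0.8669) = 0.4202, so ΔM = −59.89 kg and M = 321.41 − 59.89 = 261.52 kg.

262 kg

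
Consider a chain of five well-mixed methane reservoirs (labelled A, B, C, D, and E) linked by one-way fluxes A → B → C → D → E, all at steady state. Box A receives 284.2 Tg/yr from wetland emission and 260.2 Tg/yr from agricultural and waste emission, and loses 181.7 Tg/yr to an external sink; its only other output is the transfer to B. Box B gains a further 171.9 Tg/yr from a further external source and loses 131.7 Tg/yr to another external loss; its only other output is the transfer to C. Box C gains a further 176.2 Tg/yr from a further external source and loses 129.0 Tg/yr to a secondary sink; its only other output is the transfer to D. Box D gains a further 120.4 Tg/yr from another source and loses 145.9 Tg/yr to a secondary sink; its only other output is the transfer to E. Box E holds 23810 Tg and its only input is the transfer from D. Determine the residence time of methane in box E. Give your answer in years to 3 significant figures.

56.1 yr

Box A: F(A→B) = (284.2 + 260.2) − 181.7 = 362.70 Tg/yr.
Box B: F(B→C) = (362.70 + 171.9) − 131.7 = 402.90 Tg/yr.
Box C: F(C→D) = (402.90 + 176.2) − 129.0 = 450.10 Tg/yr.
Box D: F(D→E) = (450.10 + 120.4) − 145.9 = 424.60 Tg/yr.
Box E throughput = its input = 424.60 Tg/yr; τ = 23810 / 424.60 = 56.08 yr.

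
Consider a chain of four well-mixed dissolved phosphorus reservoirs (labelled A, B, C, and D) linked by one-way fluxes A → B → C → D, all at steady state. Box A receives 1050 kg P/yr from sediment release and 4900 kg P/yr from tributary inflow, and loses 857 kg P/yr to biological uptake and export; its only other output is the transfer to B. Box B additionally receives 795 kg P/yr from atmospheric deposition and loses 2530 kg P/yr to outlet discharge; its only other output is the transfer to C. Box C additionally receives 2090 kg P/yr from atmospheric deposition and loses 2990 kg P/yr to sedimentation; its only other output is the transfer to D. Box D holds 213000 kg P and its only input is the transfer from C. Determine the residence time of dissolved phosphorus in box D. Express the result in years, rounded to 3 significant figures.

86.7 yr

Box A: F(A→B) = (1050 + 4900) − 857 = 5093.0 kg P/yr.
Box B: F(B→C) = (5093.0 + 795) − 2530 = 3358.0 kg P/yr.
Box C: F(C→D) = (3358.0 + 2090) − 2990 = 2458.0 kg P/yr.
Box D throughput = its input = 2458.0 kg P/yr; τ = 213000 / 2458.0 = 86.66 yr.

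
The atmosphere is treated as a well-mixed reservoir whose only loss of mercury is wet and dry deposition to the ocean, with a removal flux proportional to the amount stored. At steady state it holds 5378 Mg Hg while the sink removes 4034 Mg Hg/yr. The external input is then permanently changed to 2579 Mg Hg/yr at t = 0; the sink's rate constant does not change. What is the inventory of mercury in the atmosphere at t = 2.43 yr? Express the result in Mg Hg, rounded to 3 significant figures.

3750 Mg Hg

The sink rate constant is k = F₀/M₀ = 4034/5378 = 0.7501 yr⁻¹.
Solving dM/dt = F₁ − kM with M(0) = M₀ gives M(t) = F₁/k + (M₀ − F₁/k)·e^(−kt).
F₁/k = 2579/0.7501 = 3438.2 Mg Hg; kt = 0.7501 × 2.43 = 1.823, e^(−kt) = 0.1616.
M(2.43) = 3438.2 + (5378 − 3438.2) × 0.1616 = 3438.2 + 313.4 = 3751.7 Mg Hg.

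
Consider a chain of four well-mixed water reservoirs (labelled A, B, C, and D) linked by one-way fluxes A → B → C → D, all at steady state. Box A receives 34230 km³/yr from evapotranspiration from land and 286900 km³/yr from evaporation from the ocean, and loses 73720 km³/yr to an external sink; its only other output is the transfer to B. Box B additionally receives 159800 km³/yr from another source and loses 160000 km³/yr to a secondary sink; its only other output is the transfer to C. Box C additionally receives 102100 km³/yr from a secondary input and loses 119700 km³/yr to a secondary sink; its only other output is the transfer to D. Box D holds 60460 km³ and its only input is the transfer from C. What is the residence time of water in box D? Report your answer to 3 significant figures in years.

Box A: F(A→B) = (34230 + 286900) − 73720 = 247410 km³/yr.
Box B: F(B→C) = (247410 + 159800) − 160000 = 247210 km³/yr.
Box C: F(C→D) = (247210 + 102100) − 119700 = 229610 km³/yr.
Box D throughput = its input = 229610 km³/yr; τ = 60460 / 229610 = 0.2633 yr.

0.263 yr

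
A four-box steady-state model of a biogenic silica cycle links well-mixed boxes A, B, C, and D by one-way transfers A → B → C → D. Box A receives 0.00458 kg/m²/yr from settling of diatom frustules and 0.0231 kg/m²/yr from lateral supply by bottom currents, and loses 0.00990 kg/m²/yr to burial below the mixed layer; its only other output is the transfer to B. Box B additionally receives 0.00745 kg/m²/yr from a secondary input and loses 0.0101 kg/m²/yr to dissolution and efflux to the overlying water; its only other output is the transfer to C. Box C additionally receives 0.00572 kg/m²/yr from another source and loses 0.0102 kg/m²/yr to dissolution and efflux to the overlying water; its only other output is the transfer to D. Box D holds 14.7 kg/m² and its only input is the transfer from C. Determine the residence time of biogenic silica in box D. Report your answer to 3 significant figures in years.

1380 yr

Box A: F(A→B) = (0.00458 + 0.0231) − 0.00990 = 0.017780 kg/m²/yr.
Box B: F(B→C) = (0.017780 + 0.00745) − 0.0101 = 0.015130 kg/m²/yr.
Box C: F(C→D) = (0.015130 + 0.00572) − 0.0102 = 0.010650 kg/m²/yr.
Box D throughput = its input = 0.010650 kg/m²/yr; τ = 14.7 / 0.010650 = 1380 yr.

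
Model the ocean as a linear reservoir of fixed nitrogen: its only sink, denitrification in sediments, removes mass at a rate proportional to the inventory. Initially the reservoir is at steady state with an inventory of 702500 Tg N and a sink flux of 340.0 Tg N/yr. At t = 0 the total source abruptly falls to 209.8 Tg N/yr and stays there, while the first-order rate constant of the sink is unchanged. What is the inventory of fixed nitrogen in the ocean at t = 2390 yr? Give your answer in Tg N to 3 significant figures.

518000 Tg N

Residence time τ = M₀/F₀ = 2066 yr. The eventual steady state is M_∞ = M₀·(F₁/F₀) = 702500 × 209.8/340.0 = 433480 Tg N.
The anomaly ΔM(t) = M(t) − M_∞ decays as ΔM₀·e^(−t/τ) with ΔM₀ = 702500 − 433480 = 269000 Tg N.
At t = 2390 yr, e^(−t/τ) = e^(−1.157) = 0.3145, so ΔM = 84610 Tg N and M = 433480 + 84610 = 518090 Tg N.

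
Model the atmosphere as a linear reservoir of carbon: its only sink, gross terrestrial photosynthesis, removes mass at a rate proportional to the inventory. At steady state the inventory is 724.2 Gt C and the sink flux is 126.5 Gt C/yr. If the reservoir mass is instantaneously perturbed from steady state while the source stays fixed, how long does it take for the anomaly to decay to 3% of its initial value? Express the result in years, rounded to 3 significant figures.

20.1 yr

For a linear reservoir the anomaly decays as exp(−t/τ) with τ = M/F = 724.2/126.5 = 5.725 yr.
exp(−t/τ) = 0.03 ⇒ t = −τ ln(0.03) = 5.725 × 3.507 = 20.07 yr.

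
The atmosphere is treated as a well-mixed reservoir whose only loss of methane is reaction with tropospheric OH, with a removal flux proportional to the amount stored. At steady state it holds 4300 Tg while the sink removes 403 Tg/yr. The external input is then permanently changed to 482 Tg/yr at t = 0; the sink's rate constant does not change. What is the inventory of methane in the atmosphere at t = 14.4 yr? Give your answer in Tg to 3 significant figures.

τ = M₀/F₀ = 4300/403 = 10.67 yr; rate constant k = 1/τ.
New steady state M_∞ = F₁/k = F₁·τ = 482 × 10.67 = 5142.9 Tg.
M(t) = M_∞ + (M₀ − M_∞)·e^(−t/τ); t/τ = 14.4/10.67 = 1.350, so e^(−t/τ) = 0.2593.
M(t) = 5142.9 − 842.9 × 0.2593 = 4924.3 Tg.

4920 Tg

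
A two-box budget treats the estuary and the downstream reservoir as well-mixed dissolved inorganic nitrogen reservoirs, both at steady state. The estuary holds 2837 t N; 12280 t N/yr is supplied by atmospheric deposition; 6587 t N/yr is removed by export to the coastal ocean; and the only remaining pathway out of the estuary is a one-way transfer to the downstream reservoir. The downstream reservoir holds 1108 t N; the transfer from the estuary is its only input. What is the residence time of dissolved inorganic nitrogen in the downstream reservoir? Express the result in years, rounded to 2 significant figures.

0.19 yr

Balance the estuary: ΣF_in = 12280 t N/yr.
Transfer to the downstream reservoir = ΣF_in − (6587) = 5693.0 t N/yr.
At steady state the output of the downstream reservoir equals its input, 5693.0 t N/yr.
τ = M / F = 1108 / 5693.0 = 0.1946 yr.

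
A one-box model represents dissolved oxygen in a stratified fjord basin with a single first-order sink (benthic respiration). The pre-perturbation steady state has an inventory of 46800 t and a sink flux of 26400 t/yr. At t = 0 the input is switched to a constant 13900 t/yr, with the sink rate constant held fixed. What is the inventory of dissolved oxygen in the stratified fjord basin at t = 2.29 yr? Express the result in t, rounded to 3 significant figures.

30700 t

τ = M₀/F₀ = 46800/26400 = 1.773 yr; rate constant k = 1/τ.
New steady state M_∞ = F₁/k = F₁·τ = 13900 × 1.773 = 24641 t.
M(t) = M_∞ + (M₀ − M_∞)·e^(−t/τ); t/τ = 2.29/1.773 = 1.292, so e^(−t/τ) = 0.2748.
M(t) = 24641 + 22160 × 0.2748 = 30730 t.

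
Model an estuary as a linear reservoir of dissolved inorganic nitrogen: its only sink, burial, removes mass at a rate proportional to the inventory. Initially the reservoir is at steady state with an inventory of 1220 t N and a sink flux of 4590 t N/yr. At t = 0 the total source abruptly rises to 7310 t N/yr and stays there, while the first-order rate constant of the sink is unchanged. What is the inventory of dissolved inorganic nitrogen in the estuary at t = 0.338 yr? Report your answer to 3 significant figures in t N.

1740 t N

τ = M₀/F₀ = 1220/4590 = 0.2658 yr; rate constant k = 1/τ.
New steady state M_∞ = F₁/k = F₁·τ = 7310 × 0.2658 = 1943.0 t N.
M(t) = M_∞ + (M₀ − M_∞)·e^(−t/τ); t/τ = 0.338/0.2658 = 1.272, so e^(−t/τ) = 0.2804.
M(t) = 1943.0 − 723.0 × 0.2804 = 1740.3 t N.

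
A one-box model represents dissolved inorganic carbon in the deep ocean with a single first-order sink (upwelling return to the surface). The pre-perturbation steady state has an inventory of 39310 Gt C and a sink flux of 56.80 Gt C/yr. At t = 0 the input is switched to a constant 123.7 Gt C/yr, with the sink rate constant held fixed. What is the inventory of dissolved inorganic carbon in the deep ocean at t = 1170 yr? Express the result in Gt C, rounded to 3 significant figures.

Residence time τ = M₀/F₀ = 692.1 yr. The eventual steady state is M_∞ = M₀·(F₁/F₀) = 39310 × 123.7/56.80 = 85610 Gt C.
The anomaly ΔM(t) = M(t) − M_∞ decays as ΔM₀·e^(−t/τ) with ΔM₀ = 39310 − 85610 = −46300 Gt C.
At t = 1170 yr, e^(−t/τ) = e^(−1.691) = 0.1844, so ΔM = −8538 Gt C and M = 85610 − 8538 = 77072 Gt C.

77100 Gt C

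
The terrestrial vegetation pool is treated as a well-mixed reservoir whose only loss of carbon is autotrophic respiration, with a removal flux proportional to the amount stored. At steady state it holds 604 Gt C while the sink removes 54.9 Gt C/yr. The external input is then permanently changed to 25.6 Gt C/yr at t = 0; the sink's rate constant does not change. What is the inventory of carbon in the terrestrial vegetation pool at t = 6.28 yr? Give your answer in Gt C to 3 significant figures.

464 Gt C

τ = M₀/F₀ = 604/54.9 = 11.00 yr; rate constant k = 1/τ.
New steady state M_∞ = F₁/k = F₁·τ = 25.6 × 11.00 = 281.65 Gt C.
M(t) = M_∞ + (M₀ − M_∞)·e^(−t/τ); t/τ = 6.28/11.00 = 0.5708, so e^(−t/τ) = 0.5651.
M(t) = 281.65 + 322.4 × 0.5651 = 463.80 Gt C.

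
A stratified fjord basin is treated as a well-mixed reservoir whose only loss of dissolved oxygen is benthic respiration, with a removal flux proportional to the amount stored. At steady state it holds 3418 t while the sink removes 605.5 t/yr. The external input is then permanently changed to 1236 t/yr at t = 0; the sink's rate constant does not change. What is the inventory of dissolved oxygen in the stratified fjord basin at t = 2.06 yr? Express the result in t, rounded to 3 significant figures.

Residence time τ = M₀/F₀ = 5.645 yr. The eventual steady state is M_∞ = M₀·(F₁/F₀) = 3418 × 1236/605.5 = 6977.1 t.
The anomaly ΔM(t) = M(t) − M_∞ decays as ΔM₀·e^(−t/τ) with ΔM₀ = 3418 − 6977.1 = −3559 t.
At t = 2.06 yr, e^(−t/τ) = e^(−0.3649) = 0.6942, so ΔM = −2471 t and M = 6977.1 − 2471 = 4506.2 t.

4510 t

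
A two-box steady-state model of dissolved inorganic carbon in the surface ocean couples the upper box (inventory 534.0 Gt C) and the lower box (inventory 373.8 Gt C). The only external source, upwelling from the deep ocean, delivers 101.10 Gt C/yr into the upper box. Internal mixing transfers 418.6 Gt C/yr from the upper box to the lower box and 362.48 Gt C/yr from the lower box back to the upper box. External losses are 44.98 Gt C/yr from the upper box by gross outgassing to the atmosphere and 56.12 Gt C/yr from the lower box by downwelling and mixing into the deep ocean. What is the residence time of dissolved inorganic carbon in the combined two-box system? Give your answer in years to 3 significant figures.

Treat the two boxes together as one reservoir: the mixing fluxes between them are internal recycling, so τ = ΣM / Σ(external losses).
M_total = 534.0 + 373.8 = 907.80 Gt C.
ΣF_external_out = 44.98 + 56.12 = 101.10 Gt C/yr.
τ = M_total / ΣF_ext = 907.80 / 101.10 = 8.979 yr.

8.98 yr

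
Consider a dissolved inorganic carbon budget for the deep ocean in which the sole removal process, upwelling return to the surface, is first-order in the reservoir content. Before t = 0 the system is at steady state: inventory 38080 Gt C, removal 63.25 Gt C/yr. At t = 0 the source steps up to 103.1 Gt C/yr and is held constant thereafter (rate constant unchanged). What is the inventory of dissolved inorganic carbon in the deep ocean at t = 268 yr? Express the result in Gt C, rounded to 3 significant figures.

46700 Gt C

The sink rate constant is k = F₀/M₀ = 63.25/38080 = 0.001661 yr⁻¹.
Solving dM/dt = F₁ − kM with M(0) = M₀ gives M(t) = F₁/k + (M₀ − F₁/k)·e^(−kt).
F₁/k = 103.1/0.001661 = 62072 Gt C; kt = 0.001661 × 268 = 0.4451, e^(−kt) = 0.6407.
M(268) = 62072 + (38080 − 62072) × 0.6407 = 62072 − 15370 = 46699 Gt C.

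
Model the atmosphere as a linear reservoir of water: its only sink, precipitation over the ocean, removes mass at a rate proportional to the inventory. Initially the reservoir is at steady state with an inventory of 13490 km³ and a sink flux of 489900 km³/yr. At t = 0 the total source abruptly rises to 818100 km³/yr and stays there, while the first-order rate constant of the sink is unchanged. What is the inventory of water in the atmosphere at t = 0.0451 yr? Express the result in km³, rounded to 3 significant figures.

20800 km³

τ = M₀/F₀ = 13490/489900 = 0.02754 yr; rate constant k = 1/τ.
New steady state M_∞ = F₁/k = F₁·τ = 818100 × 0.02754 = 22527 km³.
M(t) = M_∞ + (M₀ − M_∞)·e^(−t/τ); t/τ = 0.0451/0.02754 = 1.638, so e^(−t/τ) = 0.1944.
M(t) = 22527 − 9037 × 0.1944 = 20771 km³.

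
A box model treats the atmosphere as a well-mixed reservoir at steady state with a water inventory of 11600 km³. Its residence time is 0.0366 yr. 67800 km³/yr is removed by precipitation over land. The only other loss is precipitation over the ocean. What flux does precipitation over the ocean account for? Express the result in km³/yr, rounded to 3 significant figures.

249000 km³/yr

Total removal F = M/τ = 11600 / 0.0366 = 316900 km³/yr.
Precipitation over the ocean = F − (67800) = 316900 − 67800 = 249100 km³/yr.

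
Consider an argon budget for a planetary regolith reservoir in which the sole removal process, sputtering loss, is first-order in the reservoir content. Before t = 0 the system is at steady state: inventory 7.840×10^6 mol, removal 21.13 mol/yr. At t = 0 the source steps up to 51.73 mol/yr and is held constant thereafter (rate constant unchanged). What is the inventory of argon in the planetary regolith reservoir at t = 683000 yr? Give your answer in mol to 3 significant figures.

1.74×10^7 mol

τ = M₀/F₀ = 7.840×10^6/21.13 = 371000 yr; rate constant k = 1/τ.
New steady state M_∞ = F₁/k = F₁·τ = 51.73 × 371000 = 1.9194×10^7 mol.
M(t) = M_∞ + (M₀ − M_∞)·e^(−t/τ); t/τ = 683000/371000 = 1.841, so e^(−t/τ) = 0.1587.
M(t) = 1.9194×10^7 − 1.135×10^7 × 0.1587 = 1.7392×10^7 mol.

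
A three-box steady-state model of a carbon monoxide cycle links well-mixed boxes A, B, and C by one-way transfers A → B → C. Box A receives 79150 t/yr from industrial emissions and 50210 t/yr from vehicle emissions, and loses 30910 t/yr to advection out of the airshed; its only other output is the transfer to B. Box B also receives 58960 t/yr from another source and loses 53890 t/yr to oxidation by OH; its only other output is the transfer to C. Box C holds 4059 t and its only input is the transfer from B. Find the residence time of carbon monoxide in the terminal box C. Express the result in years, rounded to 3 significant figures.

Box A: F(A→B) = (79150 + 50210) − 30910 = 98450 t/yr.
Box B: F(B→C) = (98450 + 58960) − 53890 = 103520 t/yr.
Box C throughput = its input = 103520 t/yr; τ = 4059 / 103520 = 0.03921 yr.

0.0392 yr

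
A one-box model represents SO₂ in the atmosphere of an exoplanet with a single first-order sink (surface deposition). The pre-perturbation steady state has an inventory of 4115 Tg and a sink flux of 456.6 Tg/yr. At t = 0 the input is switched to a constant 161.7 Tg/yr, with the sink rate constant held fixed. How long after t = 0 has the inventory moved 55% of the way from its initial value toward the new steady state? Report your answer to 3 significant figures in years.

7.20 yr

τ = M₀/F₀ = 4115/456.6 = 9.012 yr.
The remaining gap fraction is e^(−t/τ); 55% covered ⇒ e^(−t/τ) = 0.450.
t = −τ ln(0.450) = 9.012 × 0.7985 = 7.196 yr.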